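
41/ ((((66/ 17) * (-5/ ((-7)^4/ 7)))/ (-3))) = 239071/ 110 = 2173.37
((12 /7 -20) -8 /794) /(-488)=12711 /339038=0.04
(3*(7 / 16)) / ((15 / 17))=119 / 80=1.49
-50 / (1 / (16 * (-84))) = 67200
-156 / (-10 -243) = 156 / 253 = 0.62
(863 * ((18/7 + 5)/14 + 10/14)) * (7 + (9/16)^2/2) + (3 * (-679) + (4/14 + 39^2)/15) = 4378745627/752640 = 5817.85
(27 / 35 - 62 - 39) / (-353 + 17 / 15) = 5262 / 18473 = 0.28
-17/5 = -3.40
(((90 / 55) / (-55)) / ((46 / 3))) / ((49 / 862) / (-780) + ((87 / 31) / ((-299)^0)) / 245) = -5515100136 / 32351353639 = -0.17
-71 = -71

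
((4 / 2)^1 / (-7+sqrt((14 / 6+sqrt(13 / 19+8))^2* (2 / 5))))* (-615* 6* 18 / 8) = 4732425 / (-sqrt(10)* (133+3* sqrt(3135))+1995) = 4536.28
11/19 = 0.58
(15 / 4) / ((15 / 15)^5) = 15 / 4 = 3.75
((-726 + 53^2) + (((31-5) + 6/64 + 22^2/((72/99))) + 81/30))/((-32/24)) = -1333101/640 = -2082.97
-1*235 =-235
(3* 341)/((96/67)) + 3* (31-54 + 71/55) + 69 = 717.84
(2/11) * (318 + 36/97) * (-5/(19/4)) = -1235280/20273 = -60.93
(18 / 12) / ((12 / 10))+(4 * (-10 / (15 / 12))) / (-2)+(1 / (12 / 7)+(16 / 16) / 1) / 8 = 1675 / 96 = 17.45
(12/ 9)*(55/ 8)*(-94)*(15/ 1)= -12925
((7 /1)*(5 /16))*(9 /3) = 105 /16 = 6.56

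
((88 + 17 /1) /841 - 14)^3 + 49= -1559769588580 /594823321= -2622.24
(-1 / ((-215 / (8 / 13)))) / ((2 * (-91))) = -4 / 254345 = -0.00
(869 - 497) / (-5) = -372 / 5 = -74.40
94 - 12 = 82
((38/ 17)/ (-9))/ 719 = -38/ 110007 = -0.00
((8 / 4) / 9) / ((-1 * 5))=-2 / 45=-0.04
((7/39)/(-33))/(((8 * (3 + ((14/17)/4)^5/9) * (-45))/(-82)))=-3259991672/7894285895925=-0.00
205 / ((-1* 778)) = -0.26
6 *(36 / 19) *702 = 151632 / 19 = 7980.63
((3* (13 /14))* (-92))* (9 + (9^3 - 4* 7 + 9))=-1289886 /7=-184269.43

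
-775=-775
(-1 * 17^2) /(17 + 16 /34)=-4913 /297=-16.54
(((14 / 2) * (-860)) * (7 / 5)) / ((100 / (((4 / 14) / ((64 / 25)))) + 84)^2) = -43 / 4900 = -0.01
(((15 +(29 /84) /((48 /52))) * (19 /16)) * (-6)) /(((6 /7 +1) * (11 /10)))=-1472215 /27456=-53.62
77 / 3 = 25.67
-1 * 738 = -738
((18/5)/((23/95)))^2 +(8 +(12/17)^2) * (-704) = -880851100/152881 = -5761.68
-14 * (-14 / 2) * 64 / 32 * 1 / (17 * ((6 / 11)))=1078 / 51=21.14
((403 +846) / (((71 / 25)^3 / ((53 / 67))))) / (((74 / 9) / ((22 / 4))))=102398484375 / 3549045476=28.85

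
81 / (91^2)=81 / 8281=0.01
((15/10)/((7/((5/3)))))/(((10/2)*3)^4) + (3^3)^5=14348907.00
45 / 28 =1.61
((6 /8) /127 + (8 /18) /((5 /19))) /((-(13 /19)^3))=-5.29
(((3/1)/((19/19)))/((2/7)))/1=21/2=10.50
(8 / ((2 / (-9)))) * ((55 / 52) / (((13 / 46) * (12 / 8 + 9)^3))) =-20240 / 173901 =-0.12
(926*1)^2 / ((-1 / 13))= -11147188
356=356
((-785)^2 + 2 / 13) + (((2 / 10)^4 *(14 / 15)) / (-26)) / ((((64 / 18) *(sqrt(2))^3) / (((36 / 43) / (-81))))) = 7 *sqrt(2) / 167700000 + 8010927 / 13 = 616225.15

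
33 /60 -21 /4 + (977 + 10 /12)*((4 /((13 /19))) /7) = 811.95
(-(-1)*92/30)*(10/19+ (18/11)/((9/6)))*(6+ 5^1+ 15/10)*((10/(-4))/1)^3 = -2429375/2508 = -968.65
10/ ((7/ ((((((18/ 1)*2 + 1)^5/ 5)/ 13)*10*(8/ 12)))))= 2773758280/ 273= 10160286.74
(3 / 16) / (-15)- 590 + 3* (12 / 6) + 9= -46001 / 80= -575.01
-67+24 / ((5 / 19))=121 / 5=24.20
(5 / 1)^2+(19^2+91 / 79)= 387.15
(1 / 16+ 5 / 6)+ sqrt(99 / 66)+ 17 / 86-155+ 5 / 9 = -949549 / 6192+ sqrt(6) / 2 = -152.13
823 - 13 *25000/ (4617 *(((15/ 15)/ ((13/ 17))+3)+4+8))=200332673/ 244701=818.68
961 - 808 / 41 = 38593 / 41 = 941.29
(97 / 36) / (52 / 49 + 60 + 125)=4753 / 328212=0.01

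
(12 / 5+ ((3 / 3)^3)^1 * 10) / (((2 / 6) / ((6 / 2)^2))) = 1674 / 5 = 334.80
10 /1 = 10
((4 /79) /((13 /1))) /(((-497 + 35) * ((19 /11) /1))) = -2 /409773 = -0.00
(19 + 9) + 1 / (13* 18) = 6553 / 234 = 28.00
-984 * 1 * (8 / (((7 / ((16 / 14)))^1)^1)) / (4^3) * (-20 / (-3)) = -6560 / 49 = -133.88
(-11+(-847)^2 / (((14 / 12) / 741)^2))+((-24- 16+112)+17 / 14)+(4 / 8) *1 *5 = 289407417220.71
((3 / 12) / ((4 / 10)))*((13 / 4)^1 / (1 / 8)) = 16.25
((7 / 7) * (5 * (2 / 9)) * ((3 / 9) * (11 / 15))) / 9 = 22 / 729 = 0.03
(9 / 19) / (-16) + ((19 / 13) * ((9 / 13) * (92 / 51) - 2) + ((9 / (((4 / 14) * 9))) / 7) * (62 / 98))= -34711401 / 42796208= -0.81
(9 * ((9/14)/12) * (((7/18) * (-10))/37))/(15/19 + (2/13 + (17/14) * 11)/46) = -596505/12750274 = -0.05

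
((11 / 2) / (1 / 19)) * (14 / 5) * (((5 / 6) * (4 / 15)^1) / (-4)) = -1463 / 90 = -16.26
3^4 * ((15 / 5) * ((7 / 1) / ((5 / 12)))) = 20412 / 5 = 4082.40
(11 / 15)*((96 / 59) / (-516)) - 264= -10046608 / 38055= -264.00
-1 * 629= -629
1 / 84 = 0.01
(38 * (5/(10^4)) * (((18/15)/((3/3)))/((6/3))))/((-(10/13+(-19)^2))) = -0.00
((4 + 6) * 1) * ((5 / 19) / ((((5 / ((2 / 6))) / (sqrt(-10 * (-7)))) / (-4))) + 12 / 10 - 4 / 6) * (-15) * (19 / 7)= -1520 / 7 + 200 * sqrt(70) / 7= 21.90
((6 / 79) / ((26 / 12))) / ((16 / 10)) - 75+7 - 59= -260813 / 2054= -126.98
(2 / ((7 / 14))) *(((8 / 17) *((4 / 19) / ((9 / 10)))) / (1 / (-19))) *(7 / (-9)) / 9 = 8960 / 12393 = 0.72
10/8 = 5/4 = 1.25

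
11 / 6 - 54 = -313 / 6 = -52.17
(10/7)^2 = 100/49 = 2.04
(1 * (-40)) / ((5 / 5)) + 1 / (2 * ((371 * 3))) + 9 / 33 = -972751 / 24486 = -39.73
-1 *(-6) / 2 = 3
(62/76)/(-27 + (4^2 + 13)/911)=-0.03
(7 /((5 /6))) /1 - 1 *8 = 2 /5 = 0.40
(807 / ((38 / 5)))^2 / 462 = 5427075 / 222376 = 24.40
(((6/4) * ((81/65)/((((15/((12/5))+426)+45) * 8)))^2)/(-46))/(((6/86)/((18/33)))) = -846369/31163704543400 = -0.00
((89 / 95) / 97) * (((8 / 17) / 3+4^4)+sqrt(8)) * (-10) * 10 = -23253920 / 93993 - 3560 * sqrt(2) / 1843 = -250.13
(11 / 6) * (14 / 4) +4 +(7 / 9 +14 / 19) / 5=36661 / 3420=10.72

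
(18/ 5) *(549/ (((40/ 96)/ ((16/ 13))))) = 1897344/ 325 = 5837.98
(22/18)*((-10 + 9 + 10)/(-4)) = -11/4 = -2.75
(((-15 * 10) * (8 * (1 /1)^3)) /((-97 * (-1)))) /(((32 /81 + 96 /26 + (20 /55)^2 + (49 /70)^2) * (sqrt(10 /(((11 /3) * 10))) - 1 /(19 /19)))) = 1911195000 * sqrt(33) /5820624389 + 21023145000 /5820624389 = 5.50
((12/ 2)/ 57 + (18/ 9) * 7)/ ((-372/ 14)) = -938/ 1767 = -0.53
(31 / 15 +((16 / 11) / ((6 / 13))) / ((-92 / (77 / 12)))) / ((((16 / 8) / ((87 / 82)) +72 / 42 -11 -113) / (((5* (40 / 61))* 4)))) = -0.20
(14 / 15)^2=196 / 225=0.87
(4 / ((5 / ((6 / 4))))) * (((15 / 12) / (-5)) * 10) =-3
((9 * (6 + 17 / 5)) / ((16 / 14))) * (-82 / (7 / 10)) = -17343 / 2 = -8671.50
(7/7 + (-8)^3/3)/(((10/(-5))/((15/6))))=212.08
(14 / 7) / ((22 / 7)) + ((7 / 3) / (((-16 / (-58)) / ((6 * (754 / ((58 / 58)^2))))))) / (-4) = -841785 / 88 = -9565.74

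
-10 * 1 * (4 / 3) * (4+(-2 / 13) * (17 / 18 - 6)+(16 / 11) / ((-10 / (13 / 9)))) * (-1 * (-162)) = -108528 / 11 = -9866.18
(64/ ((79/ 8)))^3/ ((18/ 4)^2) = 536870912/ 39936159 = 13.44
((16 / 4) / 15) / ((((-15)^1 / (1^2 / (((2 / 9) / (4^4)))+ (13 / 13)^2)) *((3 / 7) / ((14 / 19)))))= -451976 / 12825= -35.24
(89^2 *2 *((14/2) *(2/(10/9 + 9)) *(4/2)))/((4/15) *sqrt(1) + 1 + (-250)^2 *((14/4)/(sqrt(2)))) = 0.28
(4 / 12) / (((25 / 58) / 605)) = 7018 / 15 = 467.87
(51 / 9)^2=289 / 9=32.11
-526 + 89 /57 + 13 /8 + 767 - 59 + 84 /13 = 1136089 /5928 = 191.65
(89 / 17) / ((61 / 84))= 7476 / 1037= 7.21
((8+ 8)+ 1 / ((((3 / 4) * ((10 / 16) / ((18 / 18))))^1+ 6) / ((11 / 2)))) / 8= 436 / 207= 2.11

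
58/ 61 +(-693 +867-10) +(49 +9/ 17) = 222416/ 1037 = 214.48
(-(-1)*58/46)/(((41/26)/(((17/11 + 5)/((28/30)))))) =407160/72611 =5.61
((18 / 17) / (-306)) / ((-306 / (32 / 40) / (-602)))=-1204 / 221085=-0.01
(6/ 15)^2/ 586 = 2/ 7325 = 0.00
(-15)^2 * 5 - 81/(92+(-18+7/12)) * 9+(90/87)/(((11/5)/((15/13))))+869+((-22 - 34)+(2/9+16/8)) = 64502970176/33404085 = 1930.99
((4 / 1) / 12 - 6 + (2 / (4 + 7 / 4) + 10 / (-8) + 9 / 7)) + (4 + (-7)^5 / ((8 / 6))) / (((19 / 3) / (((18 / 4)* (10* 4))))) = -13146826033 / 36708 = -358146.07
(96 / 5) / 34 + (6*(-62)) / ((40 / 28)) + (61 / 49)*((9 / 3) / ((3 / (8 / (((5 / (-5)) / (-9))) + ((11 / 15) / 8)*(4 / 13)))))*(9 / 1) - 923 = -5814019 / 15470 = -375.83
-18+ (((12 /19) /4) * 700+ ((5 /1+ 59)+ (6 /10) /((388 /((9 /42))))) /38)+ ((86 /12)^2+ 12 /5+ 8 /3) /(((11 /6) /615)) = 215967710379 /11352880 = 19023.17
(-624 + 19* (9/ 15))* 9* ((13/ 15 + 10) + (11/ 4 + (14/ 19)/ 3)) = -145213767/ 1900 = -76428.30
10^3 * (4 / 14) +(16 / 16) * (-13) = 1909 / 7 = 272.71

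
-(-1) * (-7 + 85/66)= -377/66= -5.71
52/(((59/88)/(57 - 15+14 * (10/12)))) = 736736/177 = 4162.35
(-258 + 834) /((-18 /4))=-128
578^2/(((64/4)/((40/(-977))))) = -835210/977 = -854.87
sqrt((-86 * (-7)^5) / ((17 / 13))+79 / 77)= sqrt(1893925007205) / 1309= 1051.34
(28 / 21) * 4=16 / 3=5.33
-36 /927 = -4 /103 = -0.04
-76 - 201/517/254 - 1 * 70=-19172629/131318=-146.00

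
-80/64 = -5/4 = -1.25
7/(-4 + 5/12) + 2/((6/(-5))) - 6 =-1241/129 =-9.62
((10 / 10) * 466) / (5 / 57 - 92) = -26562 / 5239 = -5.07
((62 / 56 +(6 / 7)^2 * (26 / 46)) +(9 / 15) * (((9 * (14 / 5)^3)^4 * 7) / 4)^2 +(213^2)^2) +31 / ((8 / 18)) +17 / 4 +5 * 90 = 4265404037419683072.50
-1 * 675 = -675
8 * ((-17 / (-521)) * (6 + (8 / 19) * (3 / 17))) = 15696 / 9899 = 1.59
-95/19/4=-5/4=-1.25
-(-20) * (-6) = -120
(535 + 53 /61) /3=10896 /61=178.62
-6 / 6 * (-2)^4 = -16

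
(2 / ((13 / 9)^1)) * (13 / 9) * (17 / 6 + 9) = 23.67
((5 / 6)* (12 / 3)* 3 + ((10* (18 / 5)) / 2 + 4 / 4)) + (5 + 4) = 38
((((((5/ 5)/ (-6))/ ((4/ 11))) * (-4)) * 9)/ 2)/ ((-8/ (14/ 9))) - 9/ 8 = -131/ 48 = -2.73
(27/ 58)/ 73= 0.01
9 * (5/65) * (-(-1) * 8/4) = 18/13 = 1.38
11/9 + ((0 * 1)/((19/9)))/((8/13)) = 11/9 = 1.22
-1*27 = -27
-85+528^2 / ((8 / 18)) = 627179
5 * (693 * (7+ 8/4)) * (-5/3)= -51975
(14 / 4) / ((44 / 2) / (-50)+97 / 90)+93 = 4038 / 41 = 98.49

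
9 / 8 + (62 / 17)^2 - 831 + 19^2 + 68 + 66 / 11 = -381.57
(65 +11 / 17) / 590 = 558 / 5015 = 0.11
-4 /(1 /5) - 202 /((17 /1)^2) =-5982 /289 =-20.70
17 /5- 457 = -2268 /5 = -453.60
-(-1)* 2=2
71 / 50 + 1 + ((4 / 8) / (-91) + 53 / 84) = 83141 / 27300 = 3.05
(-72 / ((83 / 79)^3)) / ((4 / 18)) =-159744636 / 571787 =-279.38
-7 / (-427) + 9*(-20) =-179.98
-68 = -68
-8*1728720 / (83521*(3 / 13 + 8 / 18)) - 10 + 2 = -1670867192 / 6598159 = -253.23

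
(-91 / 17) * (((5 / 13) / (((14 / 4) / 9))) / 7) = -90 / 119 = -0.76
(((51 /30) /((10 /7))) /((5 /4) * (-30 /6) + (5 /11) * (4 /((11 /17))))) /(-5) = 0.07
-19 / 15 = -1.27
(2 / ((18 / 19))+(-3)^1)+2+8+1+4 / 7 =673 / 63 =10.68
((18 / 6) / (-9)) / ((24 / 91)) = -91 / 72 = -1.26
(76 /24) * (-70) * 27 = -5985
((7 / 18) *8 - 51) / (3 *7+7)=-431 / 252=-1.71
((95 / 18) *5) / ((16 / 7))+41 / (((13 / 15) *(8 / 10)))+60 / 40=270241 / 3744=72.18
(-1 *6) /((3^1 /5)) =-10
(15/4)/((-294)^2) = 5/115248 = 0.00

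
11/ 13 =0.85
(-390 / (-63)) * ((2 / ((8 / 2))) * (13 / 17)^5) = 24134045 / 29816997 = 0.81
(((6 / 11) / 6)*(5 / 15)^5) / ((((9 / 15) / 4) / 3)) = 20 / 2673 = 0.01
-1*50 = -50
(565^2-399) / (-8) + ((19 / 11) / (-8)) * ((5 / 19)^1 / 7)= -24549607 / 616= -39853.26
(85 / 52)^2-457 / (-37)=1503053 / 100048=15.02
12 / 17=0.71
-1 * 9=-9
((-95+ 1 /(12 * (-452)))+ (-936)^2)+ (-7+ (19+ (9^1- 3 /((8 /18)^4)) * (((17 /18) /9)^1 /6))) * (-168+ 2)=1365607831153 /1562112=874206.09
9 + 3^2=18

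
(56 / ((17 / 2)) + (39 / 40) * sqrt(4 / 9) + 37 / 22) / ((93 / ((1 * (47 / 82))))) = 1567967 / 28521240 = 0.05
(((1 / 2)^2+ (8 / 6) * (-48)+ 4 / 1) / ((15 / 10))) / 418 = -239 / 2508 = -0.10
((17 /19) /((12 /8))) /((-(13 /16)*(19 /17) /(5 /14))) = -23120 /98553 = -0.23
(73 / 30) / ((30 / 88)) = 7.14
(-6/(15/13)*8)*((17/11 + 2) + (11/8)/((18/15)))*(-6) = 64402/55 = 1170.95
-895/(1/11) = -9845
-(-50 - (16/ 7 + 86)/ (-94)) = 16141/ 329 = 49.06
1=1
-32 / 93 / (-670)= 16 / 31155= 0.00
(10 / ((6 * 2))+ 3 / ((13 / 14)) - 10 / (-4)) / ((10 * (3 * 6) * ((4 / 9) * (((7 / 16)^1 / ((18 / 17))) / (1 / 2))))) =768 / 7735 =0.10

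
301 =301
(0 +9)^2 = 81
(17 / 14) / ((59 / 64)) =544 / 413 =1.32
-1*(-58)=58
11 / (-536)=-11 / 536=-0.02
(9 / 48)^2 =9 / 256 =0.04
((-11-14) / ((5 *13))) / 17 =-5 / 221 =-0.02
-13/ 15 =-0.87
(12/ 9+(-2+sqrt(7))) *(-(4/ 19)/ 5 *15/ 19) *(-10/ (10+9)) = -80/ 6859+120 *sqrt(7)/ 6859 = 0.03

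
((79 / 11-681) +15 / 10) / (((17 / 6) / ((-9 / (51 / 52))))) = 6922188 / 3179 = 2177.47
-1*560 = -560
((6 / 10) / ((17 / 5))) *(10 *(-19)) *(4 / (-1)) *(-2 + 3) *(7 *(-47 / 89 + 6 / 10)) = 67.51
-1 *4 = -4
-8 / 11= -0.73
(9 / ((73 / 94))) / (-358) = -0.03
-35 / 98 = -5 / 14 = -0.36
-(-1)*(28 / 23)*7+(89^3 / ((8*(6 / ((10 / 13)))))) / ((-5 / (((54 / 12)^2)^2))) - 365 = -35474288805 / 38272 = -926899.27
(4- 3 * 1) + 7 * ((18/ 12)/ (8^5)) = 65557/ 65536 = 1.00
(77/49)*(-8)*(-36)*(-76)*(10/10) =-240768/7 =-34395.43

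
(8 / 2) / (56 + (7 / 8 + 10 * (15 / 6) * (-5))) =-32 / 545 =-0.06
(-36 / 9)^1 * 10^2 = -400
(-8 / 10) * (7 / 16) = -7 / 20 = -0.35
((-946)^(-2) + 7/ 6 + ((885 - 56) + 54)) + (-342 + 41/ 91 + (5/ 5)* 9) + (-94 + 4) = 112778656967/ 244312068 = 461.62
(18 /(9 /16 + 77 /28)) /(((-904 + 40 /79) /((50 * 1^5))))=-23700 /78811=-0.30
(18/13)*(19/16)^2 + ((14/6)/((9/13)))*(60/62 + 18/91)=2730215/464256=5.88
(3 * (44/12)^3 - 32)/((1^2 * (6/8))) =4172/27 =154.52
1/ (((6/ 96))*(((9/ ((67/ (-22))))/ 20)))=-10720/ 99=-108.28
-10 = -10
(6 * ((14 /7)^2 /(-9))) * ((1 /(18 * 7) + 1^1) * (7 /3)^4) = -174244 /2187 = -79.67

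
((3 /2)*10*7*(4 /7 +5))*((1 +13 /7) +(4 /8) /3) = 1768.93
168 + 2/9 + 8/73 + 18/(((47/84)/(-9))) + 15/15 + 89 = -963428/30879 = -31.20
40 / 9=4.44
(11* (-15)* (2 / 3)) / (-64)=55 / 32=1.72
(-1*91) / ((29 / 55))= -5005 / 29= -172.59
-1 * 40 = -40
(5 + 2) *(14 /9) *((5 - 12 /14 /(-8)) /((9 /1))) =1001 /162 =6.18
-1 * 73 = -73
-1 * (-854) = 854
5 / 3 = 1.67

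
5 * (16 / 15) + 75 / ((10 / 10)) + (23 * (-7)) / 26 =5783 / 78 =74.14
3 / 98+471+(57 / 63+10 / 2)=140219 / 294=476.94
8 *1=8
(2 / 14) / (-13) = -1 / 91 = -0.01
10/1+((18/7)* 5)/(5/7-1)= -35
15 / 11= 1.36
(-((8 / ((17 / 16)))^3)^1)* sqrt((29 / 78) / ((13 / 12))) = -2097152* sqrt(58) / 63869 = -250.07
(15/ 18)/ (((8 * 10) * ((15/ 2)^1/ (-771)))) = -257/ 240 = -1.07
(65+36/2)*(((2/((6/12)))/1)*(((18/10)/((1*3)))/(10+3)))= 996/65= 15.32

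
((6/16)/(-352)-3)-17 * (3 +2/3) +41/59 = -32218387/498432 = -64.64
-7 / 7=-1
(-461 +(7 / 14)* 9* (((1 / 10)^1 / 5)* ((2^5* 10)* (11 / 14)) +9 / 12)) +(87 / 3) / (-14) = -122379 / 280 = -437.07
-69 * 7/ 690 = -7/ 10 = -0.70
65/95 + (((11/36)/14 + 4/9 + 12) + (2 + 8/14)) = 150553/9576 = 15.72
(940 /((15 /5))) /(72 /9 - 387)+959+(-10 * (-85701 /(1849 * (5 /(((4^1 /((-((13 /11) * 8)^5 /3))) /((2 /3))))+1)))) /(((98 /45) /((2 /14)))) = 428869158778159280074 /447591081795078291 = 958.17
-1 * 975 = -975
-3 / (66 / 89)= -89 / 22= -4.05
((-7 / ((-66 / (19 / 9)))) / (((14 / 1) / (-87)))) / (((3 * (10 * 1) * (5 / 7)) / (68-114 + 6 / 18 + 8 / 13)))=6776749 / 2316600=2.93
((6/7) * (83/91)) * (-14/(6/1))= -166/91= -1.82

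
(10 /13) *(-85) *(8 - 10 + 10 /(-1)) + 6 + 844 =21250 /13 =1634.62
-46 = -46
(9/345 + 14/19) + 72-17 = 121842/2185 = 55.76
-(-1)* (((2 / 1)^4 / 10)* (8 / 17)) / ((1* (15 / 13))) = 0.65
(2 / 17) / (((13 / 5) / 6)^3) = 54000 / 37349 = 1.45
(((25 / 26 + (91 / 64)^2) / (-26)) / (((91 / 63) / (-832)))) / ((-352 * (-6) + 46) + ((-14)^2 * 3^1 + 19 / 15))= 21445155 / 891433088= 0.02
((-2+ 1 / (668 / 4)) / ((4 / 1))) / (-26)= 333 / 17368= 0.02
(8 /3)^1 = 8 /3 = 2.67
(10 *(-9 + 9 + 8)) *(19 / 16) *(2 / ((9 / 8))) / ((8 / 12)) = 760 / 3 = 253.33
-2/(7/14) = -4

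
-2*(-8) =16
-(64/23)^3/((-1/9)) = 2359296/12167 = 193.91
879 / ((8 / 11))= 9669 / 8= 1208.62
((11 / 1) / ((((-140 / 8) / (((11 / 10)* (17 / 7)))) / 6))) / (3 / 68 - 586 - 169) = 76296 / 5717075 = 0.01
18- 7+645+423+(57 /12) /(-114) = 1078.96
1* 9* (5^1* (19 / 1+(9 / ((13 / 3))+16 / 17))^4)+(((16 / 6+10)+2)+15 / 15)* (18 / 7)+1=176604053499558049 / 16698102967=10576294.44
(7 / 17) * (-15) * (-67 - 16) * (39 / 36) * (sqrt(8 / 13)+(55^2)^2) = 2905 * sqrt(26) / 34+345573353125 / 68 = 5081961511.03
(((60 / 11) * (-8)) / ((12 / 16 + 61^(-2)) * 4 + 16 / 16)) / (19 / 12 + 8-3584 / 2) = 2679120 / 437854219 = 0.01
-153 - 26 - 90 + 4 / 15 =-4031 / 15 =-268.73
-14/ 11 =-1.27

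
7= 7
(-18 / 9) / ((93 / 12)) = -8 / 31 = -0.26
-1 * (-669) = 669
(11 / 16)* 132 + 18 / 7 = 2613 / 28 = 93.32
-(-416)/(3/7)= 2912/3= 970.67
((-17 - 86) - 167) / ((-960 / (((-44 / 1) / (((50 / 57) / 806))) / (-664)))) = 2274129 / 132800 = 17.12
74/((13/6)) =444/13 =34.15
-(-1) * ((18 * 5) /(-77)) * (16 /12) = -120 /77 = -1.56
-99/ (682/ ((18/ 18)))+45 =2781/ 62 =44.85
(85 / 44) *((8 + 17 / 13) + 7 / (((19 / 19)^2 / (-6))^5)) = -60137075 / 572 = -105134.75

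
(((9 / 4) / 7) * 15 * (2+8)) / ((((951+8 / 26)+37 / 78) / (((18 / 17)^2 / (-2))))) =-0.03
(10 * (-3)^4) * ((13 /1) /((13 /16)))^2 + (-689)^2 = 682081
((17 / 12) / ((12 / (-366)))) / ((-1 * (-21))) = -1037 / 504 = -2.06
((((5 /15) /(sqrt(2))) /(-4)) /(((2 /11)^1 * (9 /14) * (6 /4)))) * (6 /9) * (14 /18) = -539 * sqrt(2) /4374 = -0.17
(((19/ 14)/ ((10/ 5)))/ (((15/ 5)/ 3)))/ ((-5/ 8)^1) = -1.09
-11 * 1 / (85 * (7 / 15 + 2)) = -33 / 629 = -0.05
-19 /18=-1.06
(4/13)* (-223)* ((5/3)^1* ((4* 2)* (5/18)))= -89200/351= -254.13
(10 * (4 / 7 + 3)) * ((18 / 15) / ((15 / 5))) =100 / 7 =14.29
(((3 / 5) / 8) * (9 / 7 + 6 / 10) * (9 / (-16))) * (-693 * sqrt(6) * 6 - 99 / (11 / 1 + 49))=810.38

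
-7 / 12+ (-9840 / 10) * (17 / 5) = -200771 / 60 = -3346.18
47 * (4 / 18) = 94 / 9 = 10.44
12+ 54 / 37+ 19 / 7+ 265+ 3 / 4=292073 / 1036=281.92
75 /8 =9.38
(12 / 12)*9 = 9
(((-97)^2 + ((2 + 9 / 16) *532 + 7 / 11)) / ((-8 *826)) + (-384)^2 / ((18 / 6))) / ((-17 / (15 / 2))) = -214358524455 / 9885568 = -21683.99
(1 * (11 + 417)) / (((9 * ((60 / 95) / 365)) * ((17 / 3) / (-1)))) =-742045 / 153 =-4849.97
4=4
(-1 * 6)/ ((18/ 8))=-8/ 3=-2.67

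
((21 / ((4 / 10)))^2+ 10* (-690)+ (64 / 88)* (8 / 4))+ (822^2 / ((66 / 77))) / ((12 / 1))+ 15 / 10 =2708231 / 44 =61550.70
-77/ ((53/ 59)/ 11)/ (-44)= 4543/ 212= 21.43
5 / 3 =1.67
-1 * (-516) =516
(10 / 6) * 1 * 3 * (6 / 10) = 3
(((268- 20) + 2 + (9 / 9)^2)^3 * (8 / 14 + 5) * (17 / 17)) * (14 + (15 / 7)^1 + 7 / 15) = 1463338884.38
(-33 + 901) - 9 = 859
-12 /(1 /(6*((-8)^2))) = -4608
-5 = -5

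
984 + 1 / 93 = 91513 / 93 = 984.01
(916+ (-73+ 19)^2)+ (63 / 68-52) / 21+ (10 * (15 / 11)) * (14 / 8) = 60529703 / 15708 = 3853.43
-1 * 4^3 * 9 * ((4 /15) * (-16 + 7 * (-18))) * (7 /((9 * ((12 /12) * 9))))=254464 /135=1884.92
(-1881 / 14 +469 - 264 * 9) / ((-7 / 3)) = 85737 / 98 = 874.87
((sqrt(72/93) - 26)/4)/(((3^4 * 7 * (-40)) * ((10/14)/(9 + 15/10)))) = 91/21600 - 7 * sqrt(186)/669600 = 0.00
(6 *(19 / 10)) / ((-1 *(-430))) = 57 / 2150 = 0.03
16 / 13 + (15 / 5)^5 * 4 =12652 / 13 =973.23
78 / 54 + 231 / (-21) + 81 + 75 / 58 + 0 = 72.74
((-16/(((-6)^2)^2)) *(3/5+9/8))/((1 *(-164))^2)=-23/29047680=-0.00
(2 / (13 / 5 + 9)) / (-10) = -1 / 58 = -0.02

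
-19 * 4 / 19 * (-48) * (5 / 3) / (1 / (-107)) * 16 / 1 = -547840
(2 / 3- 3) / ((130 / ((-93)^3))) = 1876833 / 130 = 14437.18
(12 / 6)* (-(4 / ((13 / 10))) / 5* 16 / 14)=-128 / 91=-1.41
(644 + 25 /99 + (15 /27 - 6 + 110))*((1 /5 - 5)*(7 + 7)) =-8302784 /165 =-50319.90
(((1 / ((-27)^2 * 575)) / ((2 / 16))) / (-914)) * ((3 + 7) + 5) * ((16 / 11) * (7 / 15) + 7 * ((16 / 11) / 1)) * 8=-57344 / 2107192725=-0.00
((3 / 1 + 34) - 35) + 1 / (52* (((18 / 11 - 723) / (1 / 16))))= 2.00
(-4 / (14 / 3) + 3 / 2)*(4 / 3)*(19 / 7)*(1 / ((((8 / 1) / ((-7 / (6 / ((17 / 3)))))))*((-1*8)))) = 323 / 1344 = 0.24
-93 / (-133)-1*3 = -306 / 133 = -2.30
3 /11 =0.27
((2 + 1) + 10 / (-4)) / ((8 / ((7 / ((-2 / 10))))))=-35 / 16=-2.19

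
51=51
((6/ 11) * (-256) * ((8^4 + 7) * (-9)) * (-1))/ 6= -859392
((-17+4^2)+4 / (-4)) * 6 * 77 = -924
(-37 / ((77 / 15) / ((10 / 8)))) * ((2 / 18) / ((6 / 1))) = -925 / 5544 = -0.17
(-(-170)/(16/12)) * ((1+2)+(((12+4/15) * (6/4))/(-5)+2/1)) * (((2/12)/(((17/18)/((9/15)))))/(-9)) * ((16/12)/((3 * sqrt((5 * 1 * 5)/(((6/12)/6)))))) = -11 * sqrt(3)/375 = -0.05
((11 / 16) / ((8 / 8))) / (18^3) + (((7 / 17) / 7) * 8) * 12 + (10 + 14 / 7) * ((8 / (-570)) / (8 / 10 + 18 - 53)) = 3236708275 / 572655744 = 5.65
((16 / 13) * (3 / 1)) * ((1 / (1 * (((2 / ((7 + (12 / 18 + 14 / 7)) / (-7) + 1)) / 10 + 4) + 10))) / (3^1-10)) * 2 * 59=-226560 / 49049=-4.62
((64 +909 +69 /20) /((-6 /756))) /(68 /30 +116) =-3690981 /3548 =-1040.30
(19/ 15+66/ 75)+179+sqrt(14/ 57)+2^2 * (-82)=-11014/ 75+sqrt(798)/ 57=-146.36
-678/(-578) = 339/289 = 1.17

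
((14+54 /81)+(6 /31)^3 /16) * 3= 2621689 /59582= 44.00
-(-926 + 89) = 837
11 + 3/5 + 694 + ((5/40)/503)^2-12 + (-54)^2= 292243611653/80962880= 3609.60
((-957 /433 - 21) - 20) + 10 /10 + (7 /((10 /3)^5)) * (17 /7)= -1825911277 /43300000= -42.17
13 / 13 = 1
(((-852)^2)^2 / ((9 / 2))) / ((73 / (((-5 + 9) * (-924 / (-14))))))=423474176392.77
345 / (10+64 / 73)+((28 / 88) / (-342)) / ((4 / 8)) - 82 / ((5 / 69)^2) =-290943298739 / 18668925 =-15584.36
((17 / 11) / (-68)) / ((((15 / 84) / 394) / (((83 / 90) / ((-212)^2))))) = -114457 / 111236400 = -0.00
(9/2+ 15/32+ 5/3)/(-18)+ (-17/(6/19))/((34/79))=-216781/1728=-125.45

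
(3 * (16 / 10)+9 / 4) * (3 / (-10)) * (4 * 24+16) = -5922 / 25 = -236.88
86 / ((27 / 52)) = 4472 / 27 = 165.63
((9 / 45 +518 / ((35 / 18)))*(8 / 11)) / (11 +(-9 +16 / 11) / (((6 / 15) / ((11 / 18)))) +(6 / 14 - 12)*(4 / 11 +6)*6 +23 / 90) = -383904 / 875339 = -0.44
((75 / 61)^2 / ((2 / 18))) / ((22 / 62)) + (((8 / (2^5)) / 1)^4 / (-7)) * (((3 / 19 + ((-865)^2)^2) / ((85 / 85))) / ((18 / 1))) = -217690476965294209 / 12542568192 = -17356132.62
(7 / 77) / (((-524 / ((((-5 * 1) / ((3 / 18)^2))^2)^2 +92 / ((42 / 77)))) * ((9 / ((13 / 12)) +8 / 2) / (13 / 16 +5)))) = -634580021959 / 7377920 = -86010.69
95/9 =10.56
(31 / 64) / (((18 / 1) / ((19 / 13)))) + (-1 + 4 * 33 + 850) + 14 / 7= 14721997 / 14976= 983.04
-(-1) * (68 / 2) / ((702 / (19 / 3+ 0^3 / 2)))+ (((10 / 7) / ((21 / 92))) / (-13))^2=17699399 / 32867289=0.54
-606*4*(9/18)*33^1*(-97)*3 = 11638836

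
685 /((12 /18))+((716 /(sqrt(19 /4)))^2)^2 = 8410118320607 /722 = 11648363324.94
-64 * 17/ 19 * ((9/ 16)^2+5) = -23137/ 76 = -304.43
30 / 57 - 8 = -142 / 19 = -7.47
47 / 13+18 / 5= 469 / 65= 7.22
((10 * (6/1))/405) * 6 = 8/9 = 0.89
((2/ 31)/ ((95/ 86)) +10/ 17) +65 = 3286599/ 50065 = 65.65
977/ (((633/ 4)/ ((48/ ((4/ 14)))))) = 218848/ 211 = 1037.19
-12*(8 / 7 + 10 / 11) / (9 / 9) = -1896 / 77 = -24.62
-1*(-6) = 6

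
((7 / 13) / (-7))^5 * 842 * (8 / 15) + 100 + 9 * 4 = 757430984 / 5569395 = 136.00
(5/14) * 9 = 45/14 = 3.21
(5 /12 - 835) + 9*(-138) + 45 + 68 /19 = -462385 /228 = -2028.00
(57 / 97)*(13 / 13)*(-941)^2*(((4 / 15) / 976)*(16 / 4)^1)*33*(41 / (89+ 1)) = 7587686689 / 887550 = 8549.02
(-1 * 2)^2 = 4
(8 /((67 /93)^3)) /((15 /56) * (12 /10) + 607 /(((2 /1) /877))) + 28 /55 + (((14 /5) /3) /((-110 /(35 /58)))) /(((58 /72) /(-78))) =20838771210276208 /20736236319553315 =1.00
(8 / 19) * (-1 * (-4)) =1.68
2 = 2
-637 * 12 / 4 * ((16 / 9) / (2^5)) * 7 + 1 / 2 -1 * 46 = -2366 / 3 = -788.67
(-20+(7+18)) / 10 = 1 / 2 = 0.50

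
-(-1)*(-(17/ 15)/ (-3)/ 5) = 17/ 225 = 0.08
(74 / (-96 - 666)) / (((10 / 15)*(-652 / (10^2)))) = 925 / 41402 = 0.02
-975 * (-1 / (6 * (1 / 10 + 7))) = 1625 / 71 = 22.89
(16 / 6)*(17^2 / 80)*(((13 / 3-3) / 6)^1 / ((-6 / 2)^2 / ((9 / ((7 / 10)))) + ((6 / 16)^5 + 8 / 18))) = 557056 / 299733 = 1.86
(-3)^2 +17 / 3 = 44 / 3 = 14.67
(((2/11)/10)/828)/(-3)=-1/136620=-0.00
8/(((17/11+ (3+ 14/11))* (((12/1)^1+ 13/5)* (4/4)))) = 55/584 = 0.09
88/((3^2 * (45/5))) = 88/81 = 1.09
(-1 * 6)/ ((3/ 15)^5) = -18750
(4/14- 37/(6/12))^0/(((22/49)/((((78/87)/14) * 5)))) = 455/638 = 0.71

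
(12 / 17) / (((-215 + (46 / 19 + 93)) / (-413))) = 23541 / 9656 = 2.44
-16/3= -5.33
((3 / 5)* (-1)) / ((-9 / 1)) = 1 / 15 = 0.07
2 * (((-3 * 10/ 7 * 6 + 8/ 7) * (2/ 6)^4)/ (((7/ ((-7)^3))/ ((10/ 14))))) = 1720/ 81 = 21.23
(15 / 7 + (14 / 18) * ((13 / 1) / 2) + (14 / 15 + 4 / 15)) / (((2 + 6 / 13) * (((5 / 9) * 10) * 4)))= 68783 / 448000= 0.15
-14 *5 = -70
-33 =-33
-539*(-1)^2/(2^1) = -539/2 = -269.50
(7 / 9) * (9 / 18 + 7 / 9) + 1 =323 / 162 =1.99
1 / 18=0.06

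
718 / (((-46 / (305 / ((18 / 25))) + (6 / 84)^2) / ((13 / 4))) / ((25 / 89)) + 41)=43592696875 / 2482394059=17.56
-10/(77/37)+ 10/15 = -956/231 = -4.14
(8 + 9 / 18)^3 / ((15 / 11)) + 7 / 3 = 54323 / 120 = 452.69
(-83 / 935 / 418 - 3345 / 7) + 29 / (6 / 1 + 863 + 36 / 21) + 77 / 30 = -2377441115803 / 5002428585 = -475.26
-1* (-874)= 874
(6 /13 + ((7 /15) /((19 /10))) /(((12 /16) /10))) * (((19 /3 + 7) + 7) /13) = 506666 /86697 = 5.84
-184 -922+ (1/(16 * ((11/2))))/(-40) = -3893121/3520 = -1106.00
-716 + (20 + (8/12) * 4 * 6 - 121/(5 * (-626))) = -2128279/3130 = -679.96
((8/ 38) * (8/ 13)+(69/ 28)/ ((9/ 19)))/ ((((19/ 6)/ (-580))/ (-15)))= 481227450/ 32851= 14648.79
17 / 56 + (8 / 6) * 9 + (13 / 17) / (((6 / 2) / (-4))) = 32227 / 2856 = 11.28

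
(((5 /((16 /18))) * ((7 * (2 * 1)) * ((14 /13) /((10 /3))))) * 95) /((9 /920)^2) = 984998000 /39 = 25256358.97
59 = 59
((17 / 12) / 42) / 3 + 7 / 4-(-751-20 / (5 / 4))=1162367 / 1512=768.76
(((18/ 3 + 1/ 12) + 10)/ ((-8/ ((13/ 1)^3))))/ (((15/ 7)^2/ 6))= -20777029/ 3600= -5771.40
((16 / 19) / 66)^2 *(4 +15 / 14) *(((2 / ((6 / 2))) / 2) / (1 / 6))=4544 / 2751903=0.00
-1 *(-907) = 907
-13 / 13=-1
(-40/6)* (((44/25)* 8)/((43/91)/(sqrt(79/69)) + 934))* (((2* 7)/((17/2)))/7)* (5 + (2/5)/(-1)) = -79149328434176/727635226460325 + 506874368* sqrt(5451)/727635226460325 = -0.11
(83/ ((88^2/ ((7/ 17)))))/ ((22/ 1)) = 0.00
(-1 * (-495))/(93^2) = 55/961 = 0.06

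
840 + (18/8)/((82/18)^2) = 5648889/6724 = 840.11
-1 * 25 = -25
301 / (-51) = -301 / 51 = -5.90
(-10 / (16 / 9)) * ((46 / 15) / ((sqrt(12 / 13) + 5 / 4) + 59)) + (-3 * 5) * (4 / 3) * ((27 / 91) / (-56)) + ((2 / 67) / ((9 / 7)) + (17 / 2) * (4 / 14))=552 * sqrt(39) / 754861 + 1317171813409 / 579900827142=2.28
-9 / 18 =-1 / 2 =-0.50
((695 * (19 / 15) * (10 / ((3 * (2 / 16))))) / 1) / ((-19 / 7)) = -77840 / 9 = -8648.89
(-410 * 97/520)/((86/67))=-266459/4472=-59.58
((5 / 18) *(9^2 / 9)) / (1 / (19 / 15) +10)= 19 / 82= 0.23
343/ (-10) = -343/ 10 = -34.30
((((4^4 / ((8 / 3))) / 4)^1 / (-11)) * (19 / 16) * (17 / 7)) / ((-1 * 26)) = 969 / 4004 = 0.24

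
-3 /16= -0.19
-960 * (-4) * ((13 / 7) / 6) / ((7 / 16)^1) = 133120 / 49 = 2716.73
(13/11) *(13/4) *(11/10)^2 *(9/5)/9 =1859/2000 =0.93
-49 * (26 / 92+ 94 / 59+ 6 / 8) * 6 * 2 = -1543.99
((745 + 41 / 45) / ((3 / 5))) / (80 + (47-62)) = 2582 / 135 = 19.13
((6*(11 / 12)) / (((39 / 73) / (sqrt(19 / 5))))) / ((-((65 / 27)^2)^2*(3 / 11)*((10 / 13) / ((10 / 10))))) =-521579817*sqrt(95) / 1785062500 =-2.85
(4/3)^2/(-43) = -16/387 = -0.04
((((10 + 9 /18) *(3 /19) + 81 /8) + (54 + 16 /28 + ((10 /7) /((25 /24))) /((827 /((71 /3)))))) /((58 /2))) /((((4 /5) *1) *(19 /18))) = 90654147 /33437264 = 2.71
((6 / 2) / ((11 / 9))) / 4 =27 / 44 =0.61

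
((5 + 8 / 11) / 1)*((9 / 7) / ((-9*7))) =-9 / 77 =-0.12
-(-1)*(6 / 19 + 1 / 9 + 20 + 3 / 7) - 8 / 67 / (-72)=1672721 / 80199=20.86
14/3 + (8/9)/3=134/27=4.96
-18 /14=-9 /7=-1.29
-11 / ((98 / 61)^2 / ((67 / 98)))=-2742377 / 941192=-2.91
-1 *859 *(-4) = 3436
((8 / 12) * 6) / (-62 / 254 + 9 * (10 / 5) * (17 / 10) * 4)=2540 / 77569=0.03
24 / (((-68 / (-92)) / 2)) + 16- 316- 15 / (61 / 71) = -252.52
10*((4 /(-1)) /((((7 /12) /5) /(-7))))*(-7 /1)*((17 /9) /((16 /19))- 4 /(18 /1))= -33950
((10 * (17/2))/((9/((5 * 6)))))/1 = 850/3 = 283.33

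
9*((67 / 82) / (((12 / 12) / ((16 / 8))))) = 603 / 41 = 14.71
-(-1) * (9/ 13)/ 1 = 9/ 13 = 0.69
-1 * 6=-6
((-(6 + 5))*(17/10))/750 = -187/7500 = -0.02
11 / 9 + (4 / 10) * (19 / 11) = 947 / 495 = 1.91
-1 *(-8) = 8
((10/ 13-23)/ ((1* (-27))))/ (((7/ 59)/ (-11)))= -76.34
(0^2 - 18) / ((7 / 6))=-108 / 7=-15.43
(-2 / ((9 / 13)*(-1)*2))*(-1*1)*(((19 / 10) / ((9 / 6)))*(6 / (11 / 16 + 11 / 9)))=-7904 / 1375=-5.75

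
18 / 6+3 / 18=19 / 6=3.17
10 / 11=0.91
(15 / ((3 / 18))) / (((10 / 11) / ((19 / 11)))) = 171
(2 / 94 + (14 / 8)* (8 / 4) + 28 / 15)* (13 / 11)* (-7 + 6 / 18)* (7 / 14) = -98761 / 4653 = -21.23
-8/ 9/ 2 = -4/ 9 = -0.44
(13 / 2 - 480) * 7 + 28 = -6573 / 2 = -3286.50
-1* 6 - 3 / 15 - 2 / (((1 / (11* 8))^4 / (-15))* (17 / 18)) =161917746673 / 85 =1904914666.74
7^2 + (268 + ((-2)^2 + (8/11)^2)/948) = 9090746/28677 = 317.00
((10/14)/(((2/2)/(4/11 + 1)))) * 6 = 450/77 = 5.84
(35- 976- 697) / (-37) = 1638 / 37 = 44.27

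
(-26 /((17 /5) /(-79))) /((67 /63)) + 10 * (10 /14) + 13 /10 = 45963849 /79730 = 576.49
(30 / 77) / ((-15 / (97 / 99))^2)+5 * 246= 13923809468 / 11320155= 1230.00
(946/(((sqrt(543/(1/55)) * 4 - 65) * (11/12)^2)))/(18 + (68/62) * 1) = 311922/38552261 + 95976 * sqrt(29865)/192761305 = 0.09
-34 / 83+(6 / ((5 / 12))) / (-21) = -3182 / 2905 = -1.10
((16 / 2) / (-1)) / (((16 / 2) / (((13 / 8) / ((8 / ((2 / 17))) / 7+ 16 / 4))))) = -91 / 768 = -0.12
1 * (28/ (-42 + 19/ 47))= -1316/ 1955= -0.67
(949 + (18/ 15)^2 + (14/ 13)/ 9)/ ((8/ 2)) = 2780387/ 11700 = 237.64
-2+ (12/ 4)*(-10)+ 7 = -25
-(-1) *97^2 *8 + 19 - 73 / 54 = 4065641 / 54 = 75289.65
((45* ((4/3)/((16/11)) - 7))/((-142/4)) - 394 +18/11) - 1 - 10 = -618009/1562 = -395.65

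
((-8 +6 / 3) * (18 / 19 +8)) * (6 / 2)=-3060 / 19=-161.05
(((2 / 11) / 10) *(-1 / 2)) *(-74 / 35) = 37 / 1925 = 0.02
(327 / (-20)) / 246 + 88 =144211 / 1640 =87.93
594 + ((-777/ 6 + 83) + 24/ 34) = 18639/ 34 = 548.21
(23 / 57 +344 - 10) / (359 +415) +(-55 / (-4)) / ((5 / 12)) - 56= -995653 / 44118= -22.57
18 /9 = 2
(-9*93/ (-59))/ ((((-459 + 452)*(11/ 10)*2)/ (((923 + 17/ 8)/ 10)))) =-6194637/ 72688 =-85.22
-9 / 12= -3 / 4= -0.75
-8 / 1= -8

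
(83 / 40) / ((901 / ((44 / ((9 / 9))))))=913 / 9010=0.10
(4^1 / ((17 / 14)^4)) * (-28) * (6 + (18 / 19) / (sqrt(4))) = -529218816 / 1586899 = -333.49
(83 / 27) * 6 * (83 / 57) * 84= 385784 / 171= 2256.05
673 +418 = 1091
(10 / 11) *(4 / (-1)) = -40 / 11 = -3.64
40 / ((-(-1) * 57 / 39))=27.37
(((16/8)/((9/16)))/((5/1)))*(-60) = -128/3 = -42.67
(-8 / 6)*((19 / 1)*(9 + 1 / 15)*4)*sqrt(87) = -41344*sqrt(87) / 45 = -8569.58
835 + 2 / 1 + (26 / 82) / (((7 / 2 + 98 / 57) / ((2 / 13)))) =20418843 / 24395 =837.01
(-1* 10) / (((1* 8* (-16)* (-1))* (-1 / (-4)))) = -5 / 16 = -0.31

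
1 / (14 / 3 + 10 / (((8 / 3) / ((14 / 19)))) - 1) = 114 / 733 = 0.16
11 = 11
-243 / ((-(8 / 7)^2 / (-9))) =-107163 / 64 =-1674.42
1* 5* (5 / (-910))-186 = -33857 / 182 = -186.03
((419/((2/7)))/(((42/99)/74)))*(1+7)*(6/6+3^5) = 499320624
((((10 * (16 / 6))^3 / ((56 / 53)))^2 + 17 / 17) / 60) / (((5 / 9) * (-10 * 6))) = -11505664035721 / 71442000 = -161049.02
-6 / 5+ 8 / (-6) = -38 / 15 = -2.53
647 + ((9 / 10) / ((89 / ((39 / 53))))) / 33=335709007 / 518870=647.00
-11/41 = -0.27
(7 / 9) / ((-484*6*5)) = -7 / 130680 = -0.00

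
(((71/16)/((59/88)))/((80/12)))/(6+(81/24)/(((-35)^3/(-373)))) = 6697075/40672063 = 0.16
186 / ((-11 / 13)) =-2418 / 11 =-219.82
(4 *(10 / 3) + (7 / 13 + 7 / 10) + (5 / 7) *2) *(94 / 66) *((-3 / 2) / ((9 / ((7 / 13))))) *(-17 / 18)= 3172829 / 1642680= 1.93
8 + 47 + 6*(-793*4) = -18977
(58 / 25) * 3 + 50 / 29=6296 / 725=8.68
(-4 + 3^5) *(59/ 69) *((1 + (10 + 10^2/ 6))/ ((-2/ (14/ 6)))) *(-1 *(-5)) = -40963405/ 1242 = -32981.81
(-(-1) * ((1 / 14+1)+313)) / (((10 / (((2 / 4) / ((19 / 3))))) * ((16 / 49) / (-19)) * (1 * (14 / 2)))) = -20.61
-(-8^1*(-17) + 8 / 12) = -410 / 3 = -136.67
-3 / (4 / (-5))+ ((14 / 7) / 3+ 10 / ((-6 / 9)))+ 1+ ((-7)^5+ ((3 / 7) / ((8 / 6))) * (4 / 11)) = -15538415 / 924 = -16816.47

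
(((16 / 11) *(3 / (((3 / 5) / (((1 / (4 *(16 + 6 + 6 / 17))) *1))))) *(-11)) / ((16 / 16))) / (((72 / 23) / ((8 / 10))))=-0.23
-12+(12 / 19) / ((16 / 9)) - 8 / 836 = -9743 / 836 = -11.65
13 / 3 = 4.33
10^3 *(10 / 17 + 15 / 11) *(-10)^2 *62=2263000000 / 187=12101604.28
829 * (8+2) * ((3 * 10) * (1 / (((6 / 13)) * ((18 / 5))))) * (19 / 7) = 25595375 / 63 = 406275.79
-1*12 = -12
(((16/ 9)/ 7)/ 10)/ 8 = 0.00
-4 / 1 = -4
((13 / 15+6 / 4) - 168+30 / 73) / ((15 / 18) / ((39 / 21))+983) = -4703881 / 27998785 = -0.17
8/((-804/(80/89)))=-160/17889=-0.01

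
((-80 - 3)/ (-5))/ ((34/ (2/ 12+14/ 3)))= 2407/ 1020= 2.36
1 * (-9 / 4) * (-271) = 2439 / 4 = 609.75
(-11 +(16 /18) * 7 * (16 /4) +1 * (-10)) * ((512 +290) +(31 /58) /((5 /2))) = 814247 /261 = 3119.72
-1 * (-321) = 321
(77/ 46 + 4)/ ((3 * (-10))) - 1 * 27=-12507/ 460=-27.19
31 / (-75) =-31 / 75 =-0.41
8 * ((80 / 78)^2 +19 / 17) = 448792 / 25857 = 17.36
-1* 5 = -5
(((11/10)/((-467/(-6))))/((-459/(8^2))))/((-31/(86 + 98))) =129536/11074905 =0.01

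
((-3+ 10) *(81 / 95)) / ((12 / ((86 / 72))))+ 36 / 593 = 590199 / 901360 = 0.65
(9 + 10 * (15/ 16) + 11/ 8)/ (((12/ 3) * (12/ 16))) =79/ 12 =6.58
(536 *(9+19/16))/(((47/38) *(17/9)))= 1867491/799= 2337.29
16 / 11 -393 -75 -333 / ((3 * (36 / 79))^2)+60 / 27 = -9159479 / 14256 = -642.50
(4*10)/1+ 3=43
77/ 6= 12.83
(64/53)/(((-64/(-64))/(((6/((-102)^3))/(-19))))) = 16/44526519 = 0.00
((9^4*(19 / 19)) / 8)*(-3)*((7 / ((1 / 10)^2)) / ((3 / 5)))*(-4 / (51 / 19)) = 72717750 / 17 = 4277514.71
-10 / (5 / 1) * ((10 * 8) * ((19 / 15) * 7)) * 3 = -4256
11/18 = 0.61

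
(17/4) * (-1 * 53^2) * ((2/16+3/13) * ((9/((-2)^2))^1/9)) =-1766861/1664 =-1061.82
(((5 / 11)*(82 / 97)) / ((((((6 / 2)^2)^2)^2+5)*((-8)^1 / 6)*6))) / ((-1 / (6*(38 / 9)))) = 3895 / 21017766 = 0.00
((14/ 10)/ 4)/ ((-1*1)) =-7/ 20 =-0.35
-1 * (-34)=34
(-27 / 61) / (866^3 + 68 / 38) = -171 / 250908779846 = -0.00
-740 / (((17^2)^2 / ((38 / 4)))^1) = -7030 / 83521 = -0.08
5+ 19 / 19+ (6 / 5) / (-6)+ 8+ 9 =114 / 5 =22.80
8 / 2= 4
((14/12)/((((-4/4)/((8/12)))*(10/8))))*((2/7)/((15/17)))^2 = -4624/70875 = -0.07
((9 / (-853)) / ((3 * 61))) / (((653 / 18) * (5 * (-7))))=54 / 1189214215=0.00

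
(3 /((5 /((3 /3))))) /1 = 3 /5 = 0.60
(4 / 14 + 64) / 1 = 450 / 7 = 64.29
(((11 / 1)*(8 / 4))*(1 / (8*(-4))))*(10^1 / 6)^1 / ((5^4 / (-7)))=77 / 6000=0.01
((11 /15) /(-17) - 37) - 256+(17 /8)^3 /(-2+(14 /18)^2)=-4424825471 /14753280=-299.92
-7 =-7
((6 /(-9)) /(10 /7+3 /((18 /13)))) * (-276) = 7728 /151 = 51.18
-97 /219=-0.44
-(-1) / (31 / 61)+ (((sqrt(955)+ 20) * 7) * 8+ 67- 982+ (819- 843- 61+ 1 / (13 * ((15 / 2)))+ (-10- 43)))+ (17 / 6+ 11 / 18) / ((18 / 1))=22578953 / 326430+ 56 * sqrt(955)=1799.74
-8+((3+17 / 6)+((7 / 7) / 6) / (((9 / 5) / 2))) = -107 / 54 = -1.98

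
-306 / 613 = -0.50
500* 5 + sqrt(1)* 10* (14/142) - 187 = 2313.99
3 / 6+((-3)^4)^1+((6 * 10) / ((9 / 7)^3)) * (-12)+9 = -40219 / 162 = -248.27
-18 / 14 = -9 / 7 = -1.29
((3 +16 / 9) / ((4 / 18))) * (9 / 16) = 387 / 32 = 12.09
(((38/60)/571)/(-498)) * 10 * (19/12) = -361/10236888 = -0.00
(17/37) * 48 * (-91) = -2006.92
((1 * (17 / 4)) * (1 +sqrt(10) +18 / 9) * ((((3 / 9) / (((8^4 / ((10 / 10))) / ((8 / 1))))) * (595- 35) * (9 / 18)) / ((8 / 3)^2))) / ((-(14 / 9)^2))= -20655 * sqrt(10) / 458752- 61965 / 458752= -0.28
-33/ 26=-1.27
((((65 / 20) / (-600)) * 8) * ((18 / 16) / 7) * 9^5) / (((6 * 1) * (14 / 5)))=-767637 / 31360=-24.48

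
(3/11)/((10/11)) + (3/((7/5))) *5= 771/70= 11.01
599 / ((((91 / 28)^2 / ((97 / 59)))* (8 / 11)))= 1278266 / 9971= 128.20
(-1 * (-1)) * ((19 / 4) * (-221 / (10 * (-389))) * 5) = 4199 / 3112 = 1.35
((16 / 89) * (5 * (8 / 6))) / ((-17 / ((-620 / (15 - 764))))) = -198400 / 3399711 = -0.06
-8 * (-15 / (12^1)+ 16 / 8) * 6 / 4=-9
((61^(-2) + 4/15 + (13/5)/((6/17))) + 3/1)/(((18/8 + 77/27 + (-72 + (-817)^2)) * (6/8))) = 28488696/1341077926135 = 0.00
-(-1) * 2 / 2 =1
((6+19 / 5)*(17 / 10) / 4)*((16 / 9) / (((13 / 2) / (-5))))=-3332 / 585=-5.70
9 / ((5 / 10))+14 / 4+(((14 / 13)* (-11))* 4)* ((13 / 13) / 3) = 445 / 78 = 5.71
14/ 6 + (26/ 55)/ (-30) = 1912/ 825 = 2.32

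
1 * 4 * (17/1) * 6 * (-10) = -4080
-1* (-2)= 2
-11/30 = -0.37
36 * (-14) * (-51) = 25704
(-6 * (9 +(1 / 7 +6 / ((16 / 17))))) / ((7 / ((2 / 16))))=-1.66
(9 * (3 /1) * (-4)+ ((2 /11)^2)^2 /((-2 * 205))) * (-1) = 324151748 /3001405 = 108.00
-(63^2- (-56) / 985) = -3909521 / 985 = -3969.06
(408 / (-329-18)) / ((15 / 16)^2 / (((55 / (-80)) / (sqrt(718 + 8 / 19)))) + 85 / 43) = 87766035456 / 44189219914495 + 2987392320*sqrt(10374) / 8837843982899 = 0.04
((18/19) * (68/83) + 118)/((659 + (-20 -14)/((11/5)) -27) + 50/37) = 38117585/198295134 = 0.19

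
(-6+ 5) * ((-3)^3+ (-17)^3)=4940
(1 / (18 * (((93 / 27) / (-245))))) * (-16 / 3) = 1960 / 93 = 21.08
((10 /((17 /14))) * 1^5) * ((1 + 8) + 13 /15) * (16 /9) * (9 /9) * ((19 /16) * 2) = 157472 /459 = 343.08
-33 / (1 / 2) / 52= -33 / 26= -1.27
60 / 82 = 30 / 41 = 0.73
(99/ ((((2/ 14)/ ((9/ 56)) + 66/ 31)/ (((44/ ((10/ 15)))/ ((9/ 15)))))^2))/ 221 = 23311433475/ 39170261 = 595.13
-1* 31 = -31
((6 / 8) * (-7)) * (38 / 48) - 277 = -8997 / 32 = -281.16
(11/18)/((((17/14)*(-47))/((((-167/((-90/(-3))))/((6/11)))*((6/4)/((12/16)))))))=141449/647190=0.22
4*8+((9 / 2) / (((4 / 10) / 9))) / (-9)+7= 111 / 4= 27.75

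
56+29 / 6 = 365 / 6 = 60.83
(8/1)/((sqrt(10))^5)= sqrt(10)/125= 0.03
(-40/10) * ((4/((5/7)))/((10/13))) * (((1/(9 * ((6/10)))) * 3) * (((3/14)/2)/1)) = -26/15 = -1.73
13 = 13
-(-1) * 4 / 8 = 1 / 2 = 0.50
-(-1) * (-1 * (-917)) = 917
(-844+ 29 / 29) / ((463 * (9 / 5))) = -1405 / 1389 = -1.01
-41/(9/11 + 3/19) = -8569/204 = -42.00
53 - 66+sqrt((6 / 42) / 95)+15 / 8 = -89 / 8+sqrt(665) / 665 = -11.09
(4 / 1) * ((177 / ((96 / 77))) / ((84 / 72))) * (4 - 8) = -1947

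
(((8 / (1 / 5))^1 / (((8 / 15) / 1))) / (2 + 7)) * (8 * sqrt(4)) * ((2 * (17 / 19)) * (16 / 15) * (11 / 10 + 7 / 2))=200192 / 171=1170.71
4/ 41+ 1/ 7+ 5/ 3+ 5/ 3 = 3077/ 861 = 3.57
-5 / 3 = -1.67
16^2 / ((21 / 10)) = 2560 / 21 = 121.90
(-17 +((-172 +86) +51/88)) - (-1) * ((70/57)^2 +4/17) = -489340981/4860504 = -100.68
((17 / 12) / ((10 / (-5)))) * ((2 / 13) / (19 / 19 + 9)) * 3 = -17 / 520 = -0.03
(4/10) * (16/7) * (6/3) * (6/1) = 10.97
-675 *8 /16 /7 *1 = -48.21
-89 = -89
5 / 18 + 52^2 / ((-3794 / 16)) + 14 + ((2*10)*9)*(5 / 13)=32007389 / 443898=72.11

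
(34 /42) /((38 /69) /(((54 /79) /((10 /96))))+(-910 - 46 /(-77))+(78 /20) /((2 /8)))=-27870480 /30769160911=-0.00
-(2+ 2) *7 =-28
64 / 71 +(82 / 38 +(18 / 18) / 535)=2209294 / 721715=3.06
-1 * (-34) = 34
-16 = -16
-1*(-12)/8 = 1.50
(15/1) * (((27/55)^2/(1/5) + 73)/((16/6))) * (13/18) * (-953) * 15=-4171438245/968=-4309337.03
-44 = -44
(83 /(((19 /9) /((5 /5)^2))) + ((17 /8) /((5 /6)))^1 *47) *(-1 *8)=-120966 /95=-1273.33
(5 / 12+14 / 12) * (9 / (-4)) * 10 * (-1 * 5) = 1425 / 8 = 178.12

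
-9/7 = -1.29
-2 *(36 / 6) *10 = -120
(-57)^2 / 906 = 3.59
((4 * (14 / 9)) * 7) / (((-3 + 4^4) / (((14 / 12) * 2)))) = 2744 / 6831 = 0.40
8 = 8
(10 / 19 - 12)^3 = -10360232 / 6859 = -1510.46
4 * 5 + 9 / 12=83 / 4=20.75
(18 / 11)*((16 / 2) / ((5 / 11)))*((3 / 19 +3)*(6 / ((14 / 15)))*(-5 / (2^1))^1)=-194400 / 133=-1461.65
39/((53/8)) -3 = 153/53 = 2.89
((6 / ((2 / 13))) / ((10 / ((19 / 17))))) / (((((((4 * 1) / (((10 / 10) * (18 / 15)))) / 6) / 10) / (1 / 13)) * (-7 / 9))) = -4617 / 595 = -7.76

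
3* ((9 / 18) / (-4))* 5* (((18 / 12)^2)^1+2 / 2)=-195 / 32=-6.09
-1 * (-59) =59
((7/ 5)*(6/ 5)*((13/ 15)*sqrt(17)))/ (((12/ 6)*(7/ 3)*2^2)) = 39*sqrt(17)/ 500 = 0.32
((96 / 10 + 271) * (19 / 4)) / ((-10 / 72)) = -239913 / 25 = -9596.52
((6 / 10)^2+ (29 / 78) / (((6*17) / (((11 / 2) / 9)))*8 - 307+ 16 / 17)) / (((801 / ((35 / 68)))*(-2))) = -946712207 / 8176798253520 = -0.00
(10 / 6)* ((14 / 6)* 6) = 70 / 3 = 23.33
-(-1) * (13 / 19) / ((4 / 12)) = 2.05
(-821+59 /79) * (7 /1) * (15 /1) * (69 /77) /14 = -33534000 /6083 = -5512.74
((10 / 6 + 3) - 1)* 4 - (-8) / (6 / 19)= 40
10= 10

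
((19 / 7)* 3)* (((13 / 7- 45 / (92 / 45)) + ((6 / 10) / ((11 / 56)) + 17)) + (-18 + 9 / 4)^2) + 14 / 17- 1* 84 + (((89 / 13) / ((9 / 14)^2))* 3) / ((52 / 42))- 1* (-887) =73421008698187 / 25643938320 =2863.09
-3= -3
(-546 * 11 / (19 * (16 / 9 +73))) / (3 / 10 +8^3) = -540540 / 65507801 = -0.01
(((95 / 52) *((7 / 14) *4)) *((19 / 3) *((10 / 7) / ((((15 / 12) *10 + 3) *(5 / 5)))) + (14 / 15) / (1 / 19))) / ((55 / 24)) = 4531272 / 155155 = 29.20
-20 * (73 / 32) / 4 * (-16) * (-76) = -13870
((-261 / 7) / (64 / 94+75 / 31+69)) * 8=-4.14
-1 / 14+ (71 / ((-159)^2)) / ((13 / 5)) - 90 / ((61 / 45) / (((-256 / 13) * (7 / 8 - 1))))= -45889591063 / 280669662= -163.50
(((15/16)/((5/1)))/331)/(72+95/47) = 141/18424784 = 0.00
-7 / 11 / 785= -7 / 8635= -0.00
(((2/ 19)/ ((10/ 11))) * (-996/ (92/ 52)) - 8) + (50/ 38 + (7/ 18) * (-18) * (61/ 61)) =-172328/ 2185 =-78.87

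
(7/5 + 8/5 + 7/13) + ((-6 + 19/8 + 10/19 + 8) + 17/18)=166889/17784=9.38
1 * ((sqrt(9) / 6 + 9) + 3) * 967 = 24175 / 2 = 12087.50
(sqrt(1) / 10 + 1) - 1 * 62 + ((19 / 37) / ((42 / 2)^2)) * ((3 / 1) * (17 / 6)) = -4967719 / 81585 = -60.89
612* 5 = 3060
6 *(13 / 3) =26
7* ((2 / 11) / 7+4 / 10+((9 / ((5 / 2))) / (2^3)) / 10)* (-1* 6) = -19.78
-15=-15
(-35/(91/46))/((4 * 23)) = -5/26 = -0.19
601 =601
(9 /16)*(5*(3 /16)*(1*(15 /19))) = 2025 /4864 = 0.42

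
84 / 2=42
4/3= 1.33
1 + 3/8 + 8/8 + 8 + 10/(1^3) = 20.38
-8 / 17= -0.47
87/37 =2.35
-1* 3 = -3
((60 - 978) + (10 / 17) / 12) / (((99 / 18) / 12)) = -374524 / 187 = -2002.80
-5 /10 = -1 /2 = -0.50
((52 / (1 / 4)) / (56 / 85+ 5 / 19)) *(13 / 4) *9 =6598.83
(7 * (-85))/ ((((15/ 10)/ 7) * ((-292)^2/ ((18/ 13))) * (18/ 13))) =-4165/ 127896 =-0.03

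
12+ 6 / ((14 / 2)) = 90 / 7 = 12.86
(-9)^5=-59049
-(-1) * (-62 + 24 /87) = -1790 /29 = -61.72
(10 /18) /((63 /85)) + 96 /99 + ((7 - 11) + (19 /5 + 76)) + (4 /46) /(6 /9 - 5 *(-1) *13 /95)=55647244 /717255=77.58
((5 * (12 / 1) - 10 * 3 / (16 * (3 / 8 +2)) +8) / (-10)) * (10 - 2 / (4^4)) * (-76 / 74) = 1633283 / 23680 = 68.97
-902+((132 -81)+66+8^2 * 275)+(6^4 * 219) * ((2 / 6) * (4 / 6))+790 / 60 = 479401 / 6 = 79900.17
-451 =-451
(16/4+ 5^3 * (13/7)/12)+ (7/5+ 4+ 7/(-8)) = 27.87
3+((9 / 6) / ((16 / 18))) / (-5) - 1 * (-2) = 373 / 80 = 4.66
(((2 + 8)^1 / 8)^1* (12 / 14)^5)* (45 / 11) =437400 / 184877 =2.37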